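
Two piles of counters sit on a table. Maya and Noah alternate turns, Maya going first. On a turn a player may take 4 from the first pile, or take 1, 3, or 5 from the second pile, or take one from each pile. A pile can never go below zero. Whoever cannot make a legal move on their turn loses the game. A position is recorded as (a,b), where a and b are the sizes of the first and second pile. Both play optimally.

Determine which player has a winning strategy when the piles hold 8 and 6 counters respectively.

Maya wins.

Use the standard recursion: the mover loses at a terminal position; elsewhere, the mover wins exactly when some move hands the opponent an L position.
No move ever increases a pile, so every position that can arise here has a ≤ 8 and b ≤ 6; it is enough to label the cells with 0 ≤ a ≤ 8 and 0 ≤ b ≤ 6.
Every move lowers a or b (never raises either), so fill the grid row by row in increasing a, and left to right within a row: each cell's successors are then already labelled.
      b=0  b=1  b=2  b=3  b=4  b=5  b=6
a=0:    L    W    L    W    L    W    L
a=1:    L    W    L    W    L    W    L
a=2:    L    W    L    W    L    W    L
a=3:    L    W    L    W    L    W    L
a=4:    W    W    W    W    W    W    W
a=5:    W    L    W    L    W    L    W
a=6:    W    L    W    L    W    L    W
a=7:    W    L    W    L    W    L    W
a=8:    L    W    W    W    W    W    W
Cells with no legal move (terminal, hence L): (0,0), (1,0), (2,0), (3,0).
The remaining L cells, each justified by listing all of its moves:
(0,2): →(0,1)(W) only, which is W, so L
(0,4): →(0,3)(W), (0,1)(W) — all W, so L
(0,6): →(0,5)(W), (0,3)(W), (0,1)(W) — all W, so L
(1,2): →(1,1)(W), (0,1)(W) — all W, so L
(1,4): →(1,3)(W), (1,1)(W), (0,3)(W) — all W, so L
(1,6): →(1,5)(W), (1,3)(W), (1,1)(W), (0,5)(W) — all W, so L
(2,2): →(2,1)(W), (1,1)(W) — all W, so L
(2,4): →(2,3)(W), (2,1)(W), (1,3)(W) — all W, so L
(2,6): →(2,5)(W), (2,3)(W), (2,1)(W), (1,5)(W) — all W, so L
(3,2): →(3,1)(W), (2,1)(W) — all W, so L
(3,4): →(3,3)(W), (3,1)(W), (2,3)(W) — all W, so L
(3,6): →(3,5)(W), (3,3)(W), (3,1)(W), (2,5)(W) — all W, so L
(5,1): →(1,1)(W), (5,0)(W), (4,0)(W) — all W, so L
(5,3): →(1,3)(W), (5,2)(W), (5,0)(W), (4,2)(W) — all W, so L
(5,5): →(1,5)(W), (5,4)(W), (5,2)(W), (5,0)(W), (4,4)(W) — all W, so L
(6,1): →(2,1)(W), (6,0)(W), (5,0)(W) — all W, so L
(6,3): →(2,3)(W), (6,2)(W), (6,0)(W), (5,2)(W) — all W, so L
(6,5): →(2,5)(W), (6,4)(W), (6,2)(W), (6,0)(W), (5,4)(W) — all W, so L
(7,1): →(3,1)(W), (7,0)(W), (6,0)(W) — all W, so L
(7,3): →(3,3)(W), (7,2)(W), (7,0)(W), (6,2)(W) — all W, so L
(7,5): →(3,5)(W), (7,4)(W), (7,2)(W), (7,0)(W), (6,4)(W) — all W, so L
(8,0): →(4,0)(W) only, which is W, so L
Every other cell has at least one move into one of the L cells above, so it is W.
From (8,6) Maya can move to (7,5), reaching an L position.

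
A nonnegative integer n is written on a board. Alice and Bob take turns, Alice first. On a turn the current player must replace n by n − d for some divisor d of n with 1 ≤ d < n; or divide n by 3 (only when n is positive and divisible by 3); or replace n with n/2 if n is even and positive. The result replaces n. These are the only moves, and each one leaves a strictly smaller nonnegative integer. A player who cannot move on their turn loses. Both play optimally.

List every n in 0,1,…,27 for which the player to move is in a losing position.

0, 1, 4, 7, 9, 11, 13, 15, 17, 19, 23, 25

Classify positions by backward induction: terminal positions (no move available) are L. From any other position, the mover wins iff some move reaches an L.
n=0: no move → L
n=1: no move → L
n=2: W (go to 1, an L position)
n=3: W (go to 1, an L position)
n=4: L (options 2(W), 3(W) are all W)
n=5: W (go to 4, an L position)
n=6: W (go to 4, an L position)
n=7: L (sole option 6(W) is W)
n=8: W (go to 4, an L position)
n=9: L (options 3(W), 6(W), 8(W) are all W)
n=10: W (go to 9, an L position)
n=11: L (sole option 10(W) is W)
n=12: W (go to 4, an L position)
n=13: L (sole option 12(W) is W)
n=14: W (go to 7, an L position)
n=15: L (options 5(W), 10(W), 12(W), 14(W) are all W)
n=16: W (go to 15, an L position)
n=17: L (sole option 16(W) is W)
n=18: W (go to 9, an L position)
n=19: L (sole option 18(W) is W)
n=20: W (go to 15, an L position)
n=21: W (go to 7, an L position)
n=22: W (go to 11, an L position)
n=23: L (sole option 22(W) is W)
n=24: W (go to 23, an L position)
n=25: L (options 20(W), 24(W) are all W)
n=26: W (go to 13, an L position)
n=27: W (go to 9, an L position)
Reading off the rows marked L gives the requested list; there are 12 such values of n.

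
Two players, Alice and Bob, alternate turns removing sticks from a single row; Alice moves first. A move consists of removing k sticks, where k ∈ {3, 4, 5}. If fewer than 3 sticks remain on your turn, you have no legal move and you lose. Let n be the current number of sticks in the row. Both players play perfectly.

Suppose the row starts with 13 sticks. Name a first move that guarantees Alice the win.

Positions with no move are L. A position that does have a move is losing for the player to move precisely when every available move leads to a winning position for the opponent. Fill in the labels:
n=0: no move → L
n=1: no move → L
n=2: no move → L
n=3: can move to 0, which is L ⇒ W
n=4: can move to 1, which is L ⇒ W
n=5: can move to 2, which is L ⇒ W
n=6: can move to 2, which is L ⇒ W
n=7: can move to 2, which is L ⇒ W
n=8: moves to 5(W), 4(W), 3(W); every one is W ⇒ L
n=9: moves to 6(W), 5(W), 4(W); every one is W ⇒ L
n=10: moves to 7(W), 6(W), 5(W); every one is W ⇒ L
n=11: can move to 8, which is L ⇒ W
n=12: can move to 9, which is L ⇒ W
n=13: can move to 10, which is L ⇒ W
From 13, the L positions reachable in one move are: 10, 9, 8. Any move reaching one of these is winning.

Remove 3, leaving 10.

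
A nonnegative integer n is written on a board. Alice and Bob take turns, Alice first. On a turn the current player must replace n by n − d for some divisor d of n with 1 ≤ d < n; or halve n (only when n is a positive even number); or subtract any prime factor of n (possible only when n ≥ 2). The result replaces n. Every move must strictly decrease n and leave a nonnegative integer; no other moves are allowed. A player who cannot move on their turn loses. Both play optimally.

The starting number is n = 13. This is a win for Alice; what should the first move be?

Use the standard recursion: the mover loses at a terminal position; elsewhere, the mover wins exactly when some move hands the opponent an L position.
n=0: no move → L
n=1: no move → L
n=2: reaches L-position 0 → W
n=3: reaches L-position 0 → W
n=4: only reaches 2(W), 3(W), all W → L
n=5: reaches L-position 0 → W
n=6: reaches L-position 4 → W
n=7: reaches L-position 0 → W
n=8: reaches L-position 4 → W
n=9: only reaches 6(W), 8(W), all W → L
n=10: reaches L-position 9 → W
n=11: reaches L-position 0 → W
n=12: reaches L-position 9 → W
n=13: reaches L-position 0 → W
From 13, the L positions reachable in one move are: 0.

Move to 0.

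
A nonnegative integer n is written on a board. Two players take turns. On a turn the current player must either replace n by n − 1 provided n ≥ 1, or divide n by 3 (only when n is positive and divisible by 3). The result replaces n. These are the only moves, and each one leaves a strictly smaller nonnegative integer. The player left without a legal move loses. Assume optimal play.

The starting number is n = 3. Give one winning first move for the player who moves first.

Move to 2.

Build the W/L table. Terminal = L. A non-terminal position is W if it has a move to some L; otherwise it is L.
n=0: no move → L
n=1: →0(L), so W
n=2: →1(W) only, which is W, so L
n=3: →2(L), so W
From 3, the L positions reachable in one move are: 2.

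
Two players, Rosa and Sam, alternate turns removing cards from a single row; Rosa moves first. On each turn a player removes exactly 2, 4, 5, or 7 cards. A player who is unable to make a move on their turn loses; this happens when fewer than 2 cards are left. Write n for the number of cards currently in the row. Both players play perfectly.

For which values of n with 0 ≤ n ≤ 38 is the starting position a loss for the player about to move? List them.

0, 1, 9, 10, 18, 19, 27, 28, 36, 37

Positions with no move are L. A position that does have a move is losing for the player to move precisely when every available move leads to a winning position for the opponent. Fill in the labels:
n=0: no move → L
n=1: no move → L
n=2: W (go to 0, an L position)
n=3: W (go to 1, an L position)
n=4: W (go to 0, an L position)
n=5: W (go to 1, an L position)
n=6: W (go to 1, an L position)
n=7: W (go to 0, an L position)
n=8: W (go to 1, an L position)
n=9: L (options 7(W), 5(W), 4(W), 2(W) are all W)
n=10: L (options 8(W), 6(W), 5(W), 3(W) are all W)
n=11: W (go to 9, an L position)
n=12: W (go to 10, an L position)
n=13: W (go to 9, an L position)
n=14: W (go to 10, an L position)
n=15: W (go to 10, an L position)
n=16: W (go to 9, an L position)
n=17: W (go to 10, an L position)
n=18: L (options 16(W), 14(W), 13(W), 11(W) are all W)
n=19: L (options 17(W), 15(W), 14(W), 12(W) are all W)
n=20: W (go to 18, an L position)
n=21: W (go to 19, an L position)
n=22: W (go to 18, an L position)
n=23: W (go to 19, an L position)
n=24: W (go to 19, an L position)
n=25: W (go to 18, an L position)
n=26: W (go to 19, an L position)
n=27: L (options 25(W), 23(W), 22(W), 20(W) are all W)
n=28: L (options 26(W), 24(W), 23(W), 21(W) are all W)
n=29: W (go to 27, an L position)
n=30: W (go to 28, an L position)
n=31: W (go to 27, an L position)
n=32: W (go to 28, an L position)
n=33: W (go to 28, an L position)
n=34: W (go to 27, an L position)
n=35: W (go to 28, an L position)
n=36: L (options 34(W), 32(W), 31(W), 29(W) are all W)
n=37: L (options 35(W), 33(W), 32(W), 30(W) are all W)
n=38: W (go to 36, an L position)
The losing starting values of n are exactly the entries labelled L in this table (10 of them).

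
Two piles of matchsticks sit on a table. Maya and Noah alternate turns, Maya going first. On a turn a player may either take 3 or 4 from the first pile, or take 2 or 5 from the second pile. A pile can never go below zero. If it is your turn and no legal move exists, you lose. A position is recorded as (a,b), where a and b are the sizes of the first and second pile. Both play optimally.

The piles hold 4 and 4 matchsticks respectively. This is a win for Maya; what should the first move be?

Work bottom-up. With no move the player to move loses. Otherwise the position is W if at least one move leads to an L position for the opponent, and L if every move leads to a W.
No move ever increases a pile, so every position that can arise here has a ≤ 4 and b ≤ 4; it is enough to label the cells with 0 ≤ a ≤ 4 and 0 ≤ b ≤ 4.
Every move lowers a or b (never raises either), so fill the grid row by row in increasing a, and left to right within a row: each cell's successors are then already labelled.
      b=0  b=1  b=2  b=3  b=4
a=0:    L    L    W    W    L
a=1:    L    L    W    W    L
a=2:    L    L    W    W    L
a=3:    W    W    L    L    W
a=4:    W    W    L    L    W
Cells with no legal move (terminal, hence L): (0,0), (0,1), (1,0), (1,1), (2,0), (2,1).
The remaining L cells, each justified by listing all of its moves:
(0,4): the only move is to (0,2)(W), a W ⇒ L
(1,4): the only move is to (1,2)(W), a W ⇒ L
(2,4): the only move is to (2,2)(W), a W ⇒ L
(3,2): moves to (0,2)(W), (3,0)(W); every one is W ⇒ L
(3,3): moves to (0,3)(W), (3,1)(W); every one is W ⇒ L
(4,2): moves to (1,2)(W), (0,2)(W), (4,0)(W); every one is W ⇒ L
(4,3): moves to (1,3)(W), (0,3)(W), (4,1)(W); every one is W ⇒ L
Every other cell has at least one move into one of the L cells above, so it is W.
From (4,4), the L positions reachable in one move are: (1,4), (0,4), (4,2). Any move reaching one of these is winning.

Move to (1,4).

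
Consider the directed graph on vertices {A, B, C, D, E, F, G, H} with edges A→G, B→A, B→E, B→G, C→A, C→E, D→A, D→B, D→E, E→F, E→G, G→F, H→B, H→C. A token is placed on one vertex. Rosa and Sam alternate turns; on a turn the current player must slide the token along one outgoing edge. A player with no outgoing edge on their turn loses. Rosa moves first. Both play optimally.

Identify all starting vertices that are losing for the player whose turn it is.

A, F, H

Compute win/loss labels from the base case upward. A position with no move is L. Any other position is W if it can reach an L in one move, else L.
Every edge goes from a vertex to one that appears earlier in the order F, G, A, E, B, C, H, D, so processing vertices in that order labels each vertex after all of its successors.
F: no outgoing edge → L
G: →F(L), so W
A: →G(W) only, which is W, so L
E: →F(L), so W
B: →A(L), so W
C: →A(L), so W
H: →C(W), B(W) — all W, so L
D: →A(L), so W
Reading off the rows marked L gives the requested list; there are 3 such vertices.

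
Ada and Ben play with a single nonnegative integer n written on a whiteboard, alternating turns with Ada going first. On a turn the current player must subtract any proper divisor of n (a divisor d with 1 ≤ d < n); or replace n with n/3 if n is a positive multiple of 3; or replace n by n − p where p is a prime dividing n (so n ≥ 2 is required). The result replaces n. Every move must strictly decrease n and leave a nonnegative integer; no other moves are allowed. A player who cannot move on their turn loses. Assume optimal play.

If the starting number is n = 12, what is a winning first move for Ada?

Positions with no move are L. A position that does have a move is losing for the player to move precisely when every available move leads to a winning position for the opponent. Fill in the labels:
n=0: no move → L
n=1: no move → L
n=2: reaches L-position 0 → W
n=3: reaches L-position 0 → W
n=4: only reaches 2(W), 3(W), all W → L
n=5: reaches L-position 0 → W
n=6: reaches L-position 4 → W
n=7: reaches L-position 0 → W
n=8: reaches L-position 4 → W
n=9: only reaches 3(W), 6(W), 8(W), all W → L
n=10: reaches L-position 9 → W
n=11: reaches L-position 0 → W
n=12: reaches L-position 4 → W
From 12, the L positions reachable in one move are: 4, 9. Any move reaching one of these is winning.

Move to 4.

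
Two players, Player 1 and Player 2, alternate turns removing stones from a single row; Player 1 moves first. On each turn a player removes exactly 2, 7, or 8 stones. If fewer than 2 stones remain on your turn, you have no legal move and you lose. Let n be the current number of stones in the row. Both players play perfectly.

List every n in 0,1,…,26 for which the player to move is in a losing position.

Positions with no move are L. A position that does have a move is losing for the player to move precisely when every available move leads to a winning position for the opponent. Fill in the labels:
n=0: no move → L
n=1: no move → L
n=2: can move to 0, which is L ⇒ W
n=3: can move to 1, which is L ⇒ W
n=4: the only move is to 2(W), a W ⇒ L
n=5: the only move is to 3(W), a W ⇒ L
n=6: can move to 4, which is L ⇒ W
n=7: can move to 5, which is L ⇒ W
n=8: can move to 1, which is L ⇒ W
n=9: can move to 1, which is L ⇒ W
n=10: moves to 8(W), 3(W), 2(W); every one is W ⇒ L
n=11: can move to 4, which is L ⇒ W
n=12: can move to 10, which is L ⇒ W
n=13: can move to 5, which is L ⇒ W
n=14: moves to 12(W), 7(W), 6(W); every one is W ⇒ L
n=15: moves to 13(W), 8(W), 7(W); every one is W ⇒ L
n=16: can move to 14, which is L ⇒ W
n=17: can move to 15, which is L ⇒ W
n=18: can move to 10, which is L ⇒ W
n=19: moves to 17(W), 12(W), 11(W); every one is W ⇒ L
n=20: moves to 18(W), 13(W), 12(W); every one is W ⇒ L
n=21: can move to 19, which is L ⇒ W
n=22: can move to 20, which is L ⇒ W
n=23: can move to 15, which is L ⇒ W
n=24: moves to 22(W), 17(W), 16(W); every one is W ⇒ L
n=25: moves to 23(W), 18(W), 17(W); every one is W ⇒ L
n=26: can move to 24, which is L ⇒ W
The losing starting values of n are exactly the entries labelled L in this table (11 of them).

0, 1, 4, 5, 10, 14, 15, 19, 20, 24, 25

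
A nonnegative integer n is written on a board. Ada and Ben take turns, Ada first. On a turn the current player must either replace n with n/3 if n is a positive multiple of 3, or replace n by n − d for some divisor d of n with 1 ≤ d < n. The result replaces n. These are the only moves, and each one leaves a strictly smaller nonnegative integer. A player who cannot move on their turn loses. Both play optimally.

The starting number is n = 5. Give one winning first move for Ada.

Move to 4.

Compute win/loss labels from the base case upward. A position with no move is L. Any other position is W if it can reach an L in one move, else L.
n=0: no move → L
n=1: no move → L
n=2: can move to 1, which is L ⇒ W
n=3: can move to 1, which is L ⇒ W
n=4: moves to 2(W), 3(W); every one is W ⇒ L
n=5: can move to 4, which is L ⇒ W
From 5, the L positions reachable in one move are: 4.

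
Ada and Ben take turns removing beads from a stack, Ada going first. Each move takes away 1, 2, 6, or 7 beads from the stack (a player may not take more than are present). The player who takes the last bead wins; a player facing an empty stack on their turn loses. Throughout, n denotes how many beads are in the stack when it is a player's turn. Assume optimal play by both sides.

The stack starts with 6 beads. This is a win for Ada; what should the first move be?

Use the standard recursion: the mover loses at a terminal position; elsewhere, the mover wins exactly when some move hands the opponent an L position.
n=0: no move → L
n=1: →0(L), so W
n=2: →0(L), so W
n=3: →2(W), 1(W) — all W, so L
n=4: →3(L), so W
n=5: →3(L), so W
n=6: →0(L), so W
From 6, the L positions reachable in one move are: 0.

Remove 6, leaving 0.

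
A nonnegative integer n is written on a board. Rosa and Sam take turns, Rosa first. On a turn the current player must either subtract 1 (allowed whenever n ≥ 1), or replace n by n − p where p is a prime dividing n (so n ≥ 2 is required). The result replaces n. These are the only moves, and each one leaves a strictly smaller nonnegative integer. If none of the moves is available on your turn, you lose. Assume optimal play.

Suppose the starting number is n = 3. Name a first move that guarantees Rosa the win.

Move to 0.

Work bottom-up. With no move the player to move loses. Otherwise the position is W if at least one move leads to an L position for the opponent, and L if every move leads to a W.
n=0: no move → L
n=1: can move to 0, which is L ⇒ W
n=2: can move to 0, which is L ⇒ W
n=3: can move to 0, which is L ⇒ W
From 3, the L positions reachable in one move are: 0.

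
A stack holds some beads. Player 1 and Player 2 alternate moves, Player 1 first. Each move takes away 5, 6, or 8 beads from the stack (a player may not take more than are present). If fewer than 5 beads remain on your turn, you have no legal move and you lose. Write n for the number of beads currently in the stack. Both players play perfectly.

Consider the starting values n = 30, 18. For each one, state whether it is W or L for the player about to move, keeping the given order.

Work bottom-up. With no move the player to move loses. Otherwise the position is W if at least one move leads to an L position for the opponent, and L if every move leads to a W.
n=0: no move → L
n=1: no move → L
n=2: no move → L
n=3: no move → L
n=4: no move → L
n=5: →0(L), so W
n=6: →1(L), so W
n=7: →2(L), so W
n=8: →3(L), so W
n=9: →4(L), so W
n=10: →4(L), so W
n=11: →3(L), so W
n=12: →4(L), so W
n=13: →8(W), 7(W), 5(W) — all W, so L
n=14: →9(W), 8(W), 6(W) — all W, so L
n=15: →10(W), 9(W), 7(W) — all W, so L
n=16: →11(W), 10(W), 8(W) — all W, so L
n=17: →12(W), 11(W), 9(W) — all W, so L
n=18: →13(L), so W
n=19: →14(L), so W
n=20: →15(L), so W
n=21: →16(L), so W
n=22: →17(L), so W
n=23: →17(L), so W
n=24: →16(L), so W
n=25: →17(L), so W
n=26: →21(W), 20(W), 18(W) — all W, so L
n=27: →22(W), 21(W), 19(W) — all W, so L
n=28: →23(W), 22(W), 20(W) — all W, so L
n=29: →24(W), 23(W), 21(W) — all W, so L
n=30: →25(W), 24(W), 22(W) — all W, so L

30: L, 18: W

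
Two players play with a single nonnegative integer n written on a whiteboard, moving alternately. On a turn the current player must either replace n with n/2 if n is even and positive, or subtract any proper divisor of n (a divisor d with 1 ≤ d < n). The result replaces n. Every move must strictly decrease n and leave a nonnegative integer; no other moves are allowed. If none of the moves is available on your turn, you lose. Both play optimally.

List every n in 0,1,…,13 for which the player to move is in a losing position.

0, 1, 3, 5, 7, 9, 11, 13

Label each position W (a win for the player to move) or L (a loss). A position with no legal move is L; any other position is W exactly when some move reaches an L, and L when every move reaches a W.
n=0: no move → L
n=1: no move → L
n=2: can move to 1, which is L ⇒ W
n=3: the only move is to 2(W), a W ⇒ L
n=4: can move to 3, which is L ⇒ W
n=5: the only move is to 4(W), a W ⇒ L
n=6: can move to 3, which is L ⇒ W
n=7: the only move is to 6(W), a W ⇒ L
n=8: can move to 7, which is L ⇒ W
n=9: moves to 6(W), 8(W); every one is W ⇒ L
n=10: can move to 5, which is L ⇒ W
n=11: the only move is to 10(W), a W ⇒ L
n=12: can move to 9, which is L ⇒ W
n=13: the only move is to 12(W), a W ⇒ L
The losing starting values of n are exactly the entries labelled L in this table (8 of them).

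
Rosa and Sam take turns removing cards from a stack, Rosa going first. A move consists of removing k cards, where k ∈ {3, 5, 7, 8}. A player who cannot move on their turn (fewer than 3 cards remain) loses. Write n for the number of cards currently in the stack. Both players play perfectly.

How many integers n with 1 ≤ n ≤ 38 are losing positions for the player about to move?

Work bottom-up. With no move the player to move loses. Otherwise the position is W if at least one move leads to an L position for the opponent, and L if every move leads to a W.
n=0: no move → L
n=1: no move → L
n=2: no move → L
n=3: W (go to 0, an L position)
n=4: W (go to 1, an L position)
n=5: W (go to 2, an L position)
n=6: W (go to 1, an L position)
n=7: W (go to 2, an L position)
n=8: W (go to 1, an L position)
n=9: W (go to 2, an L position)
n=10: W (go to 2, an L position)
n=11: L (options 8(W), 6(W), 4(W), 3(W) are all W)
n=12: L (options 9(W), 7(W), 5(W), 4(W) are all W)
n=13: L (options 10(W), 8(W), 6(W), 5(W) are all W)
n=14: W (go to 11, an L position)
n=15: W (go to 12, an L position)
n=16: W (go to 13, an L position)
n=17: W (go to 12, an L position)
n=18: W (go to 13, an L position)
n=19: W (go to 12, an L position)
n=20: W (go to 13, an L position)
n=21: W (go to 13, an L position)
n=22: L (options 19(W), 17(W), 15(W), 14(W) are all W)
n=23: L (options 20(W), 18(W), 16(W), 15(W) are all W)
n=24: L (options 21(W), 19(W), 17(W), 16(W) are all W)
n=25: W (go to 22, an L position)
n=26: W (go to 23, an L position)
n=27: W (go to 24, an L position)
n=28: W (go to 23, an L position)
n=29: W (go to 24, an L position)
n=30: W (go to 23, an L position)
n=31: W (go to 24, an L position)
n=32: W (go to 24, an L position)
n=33: L (options 30(W), 28(W), 26(W), 25(W) are all W)
n=34: L (options 31(W), 29(W), 27(W), 26(W) are all W)
n=35: L (options 32(W), 30(W), 28(W), 27(W) are all W)
n=36: W (go to 33, an L position)
n=37: W (go to 34, an L position)
n=38: W (go to 35, an L position)
L entries with 1 ≤ n ≤ 38 (n=0 is outside the asked range and is not counted): n = 1, 2, 11, 12, 13, 22, 23, 24, 33, 34, 35; that makes 11.

11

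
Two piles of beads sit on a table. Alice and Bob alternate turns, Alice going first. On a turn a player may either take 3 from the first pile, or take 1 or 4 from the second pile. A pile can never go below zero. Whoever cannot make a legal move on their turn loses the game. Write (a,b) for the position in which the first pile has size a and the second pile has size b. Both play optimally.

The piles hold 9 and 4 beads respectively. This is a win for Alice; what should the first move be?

Move to (9,3).

Label each position W (a win for the player to move) or L (a loss). A position with no legal move is L; any other position is W exactly when some move reaches an L, and L when every move reaches a W.
No move ever increases a pile, so every position that can arise here has a ≤ 9 and b ≤ 4; it is enough to label the cells with 0 ≤ a ≤ 9 and 0 ≤ b ≤ 4.
Every move lowers a or b (never raises either), so fill the grid row by row in increasing a, and left to right within a row: each cell's successors are then already labelled.
      b=0  b=1  b=2  b=3  b=4
a=0:    L    W    L    W    W
a=1:    L    W    L    W    W
a=2:    L    W    L    W    W
a=3:    W    L    W    L    W
a=4:    W    L    W    L    W
a=5:    W    L    W    L    W
a=6:    L    W    L    W    W
a=7:    L    W    L    W    W
a=8:    L    W    L    W    W
a=9:    W    L    W    L    W
Cells with no legal move (terminal, hence L): (0,0), (1,0), (2,0).
The remaining L cells, each justified by listing all of its moves:
(0,2): →(0,1)(W) only, which is W, so L
(1,2): →(1,1)(W) only, which is W, so L
(2,2): →(2,1)(W) only, which is W, so L
(3,1): →(0,1)(W), (3,0)(W) — all W, so L
(3,3): →(0,3)(W), (3,2)(W) — all W, so L
(4,1): →(1,1)(W), (4,0)(W) — all W, so L
(4,3): →(1,3)(W), (4,2)(W) — all W, so L
(5,1): →(2,1)(W), (5,0)(W) — all W, so L
(5,3): →(2,3)(W), (5,2)(W) — all W, so L
(6,0): →(3,0)(W) only, which is W, so L
(6,2): →(3,2)(W), (6,1)(W) — all W, so L
(7,0): →(4,0)(W) only, which is W, so L
(7,2): →(4,2)(W), (7,1)(W) — all W, so L
(8,0): →(5,0)(W) only, which is W, so L
(8,2): →(5,2)(W), (8,1)(W) — all W, so L
(9,1): →(6,1)(W), (9,0)(W) — all W, so L
(9,3): →(6,3)(W), (9,2)(W) — all W, so L
Every other cell has at least one move into one of the L cells above, so it is W.
From (9,4), the L positions reachable in one move are: (9,3).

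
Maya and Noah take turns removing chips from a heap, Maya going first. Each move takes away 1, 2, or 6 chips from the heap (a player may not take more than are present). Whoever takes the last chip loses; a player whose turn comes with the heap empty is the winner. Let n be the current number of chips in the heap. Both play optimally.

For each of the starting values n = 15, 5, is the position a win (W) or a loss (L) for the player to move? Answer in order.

15: L, 5: W

Label each position W (a win for the player to move) or L (a loss). A position with no legal move is W; any other position is W exactly when some move reaches an L, and L when every move reaches a W.
n=0: no move; the opponent has just taken the last chip and therefore loses → W
n=1: only reaches 0(W), which is W → L
n=2: reaches L-position 1 → W
n=3: reaches L-position 1 → W
n=4: only reaches 3(W), 2(W), all W → L
n=5: reaches L-position 4 → W
n=6: reaches L-position 4 → W
n=7: reaches L-position 1 → W
n=8: only reaches 7(W), 6(W), 2(W), all W → L
n=9: reaches L-position 8 → W
n=10: reaches L-position 8 → W
n=11: only reaches 10(W), 9(W), 5(W), all W → L
n=12: reaches L-position 11 → W
n=13: reaches L-position 11 → W
n=14: reaches L-position 8 → W
n=15: only reaches 14(W), 13(W), 9(W), all W → L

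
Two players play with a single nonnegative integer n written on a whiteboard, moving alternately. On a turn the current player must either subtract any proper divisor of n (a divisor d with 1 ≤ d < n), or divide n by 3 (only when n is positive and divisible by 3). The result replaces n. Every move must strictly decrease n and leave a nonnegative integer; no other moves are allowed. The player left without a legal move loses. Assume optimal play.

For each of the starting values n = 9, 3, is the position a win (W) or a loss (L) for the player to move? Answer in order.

9: L, 3: W

Classify positions by backward induction: terminal positions (no move available) are L. From any other position, the mover wins iff some move reaches an L.
n=0: no move → L
n=1: no move → L
n=2: reaches L-position 1 → W
n=3: reaches L-position 1 → W
n=4: only reaches 2(W), 3(W), all W → L
n=5: reaches L-position 4 → W
n=6: reaches L-position 4 → W
n=7: only reaches 6(W), which is W → L
n=8: reaches L-position 4 → W
n=9: only reaches 3(W), 6(W), 8(W), all W → L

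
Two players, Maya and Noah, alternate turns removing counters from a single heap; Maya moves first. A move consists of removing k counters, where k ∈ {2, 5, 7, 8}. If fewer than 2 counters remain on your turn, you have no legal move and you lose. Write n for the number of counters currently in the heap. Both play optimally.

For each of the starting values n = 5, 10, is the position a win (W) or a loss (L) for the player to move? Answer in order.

Build the W/L table. Terminal = L. A non-terminal position is W if it has a move to some L; otherwise it is L.
n=0: no move → L
n=1: no move → L
n=2: W (go to 0, an L position)
n=3: W (go to 1, an L position)
n=4: L (sole option 2(W) is W)
n=5: W (go to 0, an L position)
n=6: W (go to 4, an L position)
n=7: W (go to 0, an L position)
n=8: W (go to 1, an L position)
n=9: W (go to 4, an L position)
n=10: L (options 8(W), 5(W), 3(W), 2(W) are all W)

5: W, 10: L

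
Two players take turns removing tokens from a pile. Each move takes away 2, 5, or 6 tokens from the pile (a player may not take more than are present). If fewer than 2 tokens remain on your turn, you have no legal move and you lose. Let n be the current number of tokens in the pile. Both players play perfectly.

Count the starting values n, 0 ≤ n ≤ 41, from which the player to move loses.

16

Label each position W (a win for the player to move) or L (a loss). A position with no legal move is L; any other position is W exactly when some move reaches an L, and L when every move reaches a W.
n=0: no move → L
n=1: no move → L
n=2: reaches L-position 0 → W
n=3: reaches L-position 1 → W
n=4: only reaches 2(W), which is W → L
n=5: reaches L-position 0 → W
n=6: reaches L-position 4 → W
n=7: reaches L-position 1 → W
n=8: only reaches 6(W), 3(W), 2(W), all W → L
n=9: reaches L-position 4 → W
n=10: reaches L-position 8 → W
n=11: only reaches 9(W), 6(W), 5(W), all W → L
n=12: only reaches 10(W), 7(W), 6(W), all W → L
n=13: reaches L-position 11 → W
n=14: reaches L-position 12 → W
n=15: only reaches 13(W), 10(W), 9(W), all W → L
n=16: reaches L-position 11 → W
n=17: reaches L-position 15 → W
n=18: reaches L-position 12 → W
n=19: only reaches 17(W), 14(W), 13(W), all W → L
n=20: reaches L-position 15 → W
n=21: reaches L-position 19 → W
n=22: only reaches 20(W), 17(W), 16(W), all W → L
n=23: only reaches 21(W), 18(W), 17(W), all W → L
n=24: reaches L-position 22 → W
n=25: reaches L-position 23 → W
n=26: only reaches 24(W), 21(W), 20(W), all W → L
n=27: reaches L-position 22 → W
n=28: reaches L-position 26 → W
n=29: reaches L-position 23 → W
n=30: only reaches 28(W), 25(W), 24(W), all W → L
n=31: reaches L-position 26 → W
n=32: reaches L-position 30 → W
n=33: only reaches 31(W), 28(W), 27(W), all W → L
n=34: only reaches 32(W), 29(W), 28(W), all W → L
n=35: reaches L-position 33 → W
n=36: reaches L-position 34 → W
n=37: only reaches 35(W), 32(W), 31(W), all W → L
n=38: reaches L-position 33 → W
n=39: reaches L-position 37 → W
n=40: reaches L-position 34 → W
n=41: only reaches 39(W), 36(W), 35(W), all W → L
L entries with 0 ≤ n ≤ 41: n = 0, 1, 4, 8, 11, 12, 15, 19, 22, 23, 26, 30, 33, 34, 37, 41; that makes 16.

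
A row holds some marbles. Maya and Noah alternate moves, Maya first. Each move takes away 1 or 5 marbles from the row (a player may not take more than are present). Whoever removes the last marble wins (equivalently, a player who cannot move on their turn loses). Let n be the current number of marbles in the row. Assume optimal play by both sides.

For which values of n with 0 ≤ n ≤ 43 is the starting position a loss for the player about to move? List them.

0, 2, 4, 6, 8, 10, 12, 14, 16, 18, 20, 22, 24, 26, 28, 30, 32, 34, 36, 38, 40, 42

Build the W/L table. Terminal = L. A non-terminal position is W if it has a move to some L; otherwise it is L.
n=0: no move → L
n=1: W (go to 0, an L position)
n=2: L (sole option 1(W) is W)
n=3: W (go to 2, an L position)
n=4: L (sole option 3(W) is W)
n=5: W (go to 4, an L position)
n=6: L (options 5(W), 1(W) are all W)
n=7: W (go to 6, an L position)
n=8: L (options 7(W), 3(W) are all W)
n=9: W (go to 8, an L position)
n=10: L (options 9(W), 5(W) are all W)
n=11: W (go to 10, an L position)
n=12: L (options 11(W), 7(W) are all W)
n=13: W (go to 12, an L position)
n=14: L (options 13(W), 9(W) are all W)
n=15: W (go to 14, an L position)
n=16: L (options 15(W), 11(W) are all W)
n=17: W (go to 16, an L position)
n=18: L (options 17(W), 13(W) are all W)
n=19: W (go to 18, an L position)
n=20: L (options 19(W), 15(W) are all W)
n=21: W (go to 20, an L position)
n=22: L (options 21(W), 17(W) are all W)
n=23: W (go to 22, an L position)
n=24: L (options 23(W), 19(W) are all W)
n=25: W (go to 24, an L position)
n=26: L (options 25(W), 21(W) are all W)
n=27: W (go to 26, an L position)
n=28: L (options 27(W), 23(W) are all W)
n=29: W (go to 28, an L position)
n=30: L (options 29(W), 25(W) are all W)
n=31: W (go to 30, an L position)
n=32: L (options 31(W), 27(W) are all W)
n=33: W (go to 32, an L position)
n=34: L (options 33(W), 29(W) are all W)
n=35: W (go to 34, an L position)
n=36: L (options 35(W), 31(W) are all W)
n=37: W (go to 36, an L position)
n=38: L (options 37(W), 33(W) are all W)
n=39: W (go to 38, an L position)
n=40: L (options 39(W), 35(W) are all W)
n=41: W (go to 40, an L position)
n=42: L (options 41(W), 37(W) are all W)
n=43: W (go to 42, an L position)
Reading off the rows marked L gives the requested list; there are 22 such values of n.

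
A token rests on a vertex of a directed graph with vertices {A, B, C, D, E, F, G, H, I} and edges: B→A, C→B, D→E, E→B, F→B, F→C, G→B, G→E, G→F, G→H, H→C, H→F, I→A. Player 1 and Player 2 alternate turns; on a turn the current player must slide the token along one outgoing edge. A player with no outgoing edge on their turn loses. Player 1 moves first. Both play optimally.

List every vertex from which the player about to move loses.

Work bottom-up. With no move the player to move loses. Otherwise the position is W if at least one move leads to an L position for the opponent, and L if every move leads to a W.
Every edge goes from a vertex to one that appears earlier in the order A, B, C, E, I, F, H, G, D, so processing vertices in that order labels each vertex after all of its successors.
A: no outgoing edge → L
B: W (go to A, an L position)
C: L (sole option B(W) is W)
E: L (sole option B(W) is W)
I: W (go to A, an L position)
F: W (go to C, an L position)
H: W (go to C, an L position)
G: W (go to E, an L position)
D: W (go to E, an L position)
Reading off the rows marked L gives the requested list; there are 3 such vertices.

A, C, E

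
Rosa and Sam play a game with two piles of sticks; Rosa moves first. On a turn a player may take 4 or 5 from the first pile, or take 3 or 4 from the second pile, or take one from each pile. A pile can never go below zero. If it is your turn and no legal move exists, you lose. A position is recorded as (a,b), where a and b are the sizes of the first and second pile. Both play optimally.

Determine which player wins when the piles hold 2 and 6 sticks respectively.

Rosa wins.

Compute win/loss labels from the base case upward. A position with no move is L. Any other position is W if it can reach an L in one move, else L.
No move ever increases a pile, so every position that can arise here has a ≤ 2 and b ≤ 6; it is enough to label the cells with 0 ≤ a ≤ 2 and 0 ≤ b ≤ 6.
Every move lowers a or b (never raises either), so fill the grid row by row in increasing a, and left to right within a row: each cell's successors are then already labelled.
      b=0  b=1  b=2  b=3  b=4  b=5  b=6
a=0:    L    L    L    W    W    W    W
a=1:    L    W    W    W    W    L    L
a=2:    L    W    L    W    W    W    W
Cells with no legal move (terminal, hence L): (0,0), (0,1), (0,2), (1,0), (2,0).
The remaining L cells, each justified by listing all of its moves:
(1,5): L (options (1,2)(W), (1,1)(W), (0,4)(W) are all W)
(1,6): L (options (1,3)(W), (1,2)(W), (0,5)(W) are all W)
(2,2): L (sole option (1,1)(W) is W)
Every other cell has at least one move into one of the L cells above, so it is W.
The starting position (2,6) is W: Rosa should move to (2,2), handing over an L position.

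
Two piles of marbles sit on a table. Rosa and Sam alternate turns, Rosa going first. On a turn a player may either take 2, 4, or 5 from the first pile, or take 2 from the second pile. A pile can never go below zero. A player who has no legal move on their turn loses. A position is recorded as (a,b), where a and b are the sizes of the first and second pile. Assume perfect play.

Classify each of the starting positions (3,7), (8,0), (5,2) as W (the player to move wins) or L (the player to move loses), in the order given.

(3,7): L, (8,0): L, (5,2): W

Build the W/L table. Terminal = L. A non-terminal position is W if it has a move to some L; otherwise it is L.
No move ever increases a pile, so every position that can arise here has a ≤ 8 and b ≤ 7; it is enough to label the cells with 0 ≤ a ≤ 8 and 0 ≤ b ≤ 7.
Every move lowers a or b (never raises either), so fill the grid row by row in increasing a, and left to right within a row: each cell's successors are then already labelled.
      b=0  b=1  b=2  b=3  b=4  b=5  b=6  b=7
a=0:    L    L    W    W    L    L    W    W
a=1:    L    L    W    W    L    L    W    W
a=2:    W    W    L    L    W    W    L    L
a=3:    W    W    L    L    W    W    L    L
a=4:    W    W    W    W    W    W    W    W
a=5:    W    W    W    W    W    W    W    W
a=6:    W    W    W    W    W    W    W    W
a=7:    L    L    W    W    L    L    W    W
a=8:    L    L    W    W    L    L    W    W
Cells with no legal move (terminal, hence L): (0,0), (0,1), (1,0), (1,1).
The remaining L cells, each justified by listing all of its moves:
(0,4): the only move is to (0,2)(W), a W ⇒ L
(0,5): the only move is to (0,3)(W), a W ⇒ L
(1,4): the only move is to (1,2)(W), a W ⇒ L
(1,5): the only move is to (1,3)(W), a W ⇒ L
(2,2): moves to (0,2)(W), (2,0)(W); every one is W ⇒ L
(2,3): moves to (0,3)(W), (2,1)(W); every one is W ⇒ L
(2,6): moves to (0,6)(W), (2,4)(W); every one is W ⇒ L
(2,7): moves to (0,7)(W), (2,5)(W); every one is W ⇒ L
(3,2): moves to (1,2)(W), (3,0)(W); every one is W ⇒ L
(3,3): moves to (1,3)(W), (3,1)(W); every one is W ⇒ L
(3,6): moves to (1,6)(W), (3,4)(W); every one is W ⇒ L
(3,7): moves to (1,7)(W), (3,5)(W); every one is W ⇒ L
(7,0): moves to (5,0)(W), (3,0)(W), (2,0)(W); every one is W ⇒ L
(7,1): moves to (5,1)(W), (3,1)(W), (2,1)(W); every one is W ⇒ L
(7,4): moves to (5,4)(W), (3,4)(W), (2,4)(W), (7,2)(W); every one is W ⇒ L
(7,5): moves to (5,5)(W), (3,5)(W), (2,5)(W), (7,3)(W); every one is W ⇒ L
(8,0): moves to (6,0)(W), (4,0)(W), (3,0)(W); every one is W ⇒ L
(8,1): moves to (6,1)(W), (4,1)(W), (3,1)(W); every one is W ⇒ L
(8,4): moves to (6,4)(W), (4,4)(W), (3,4)(W), (8,2)(W); every one is W ⇒ L
(8,5): moves to (6,5)(W), (4,5)(W), (3,5)(W), (8,3)(W); every one is W ⇒ L
Every other cell has at least one move into one of the L cells above, so it is W.
(3,7): one of the L cells justified above, so L
(8,0): one of the L cells justified above, so L
(5,2): the move to (3,2) reaches an L cell, so W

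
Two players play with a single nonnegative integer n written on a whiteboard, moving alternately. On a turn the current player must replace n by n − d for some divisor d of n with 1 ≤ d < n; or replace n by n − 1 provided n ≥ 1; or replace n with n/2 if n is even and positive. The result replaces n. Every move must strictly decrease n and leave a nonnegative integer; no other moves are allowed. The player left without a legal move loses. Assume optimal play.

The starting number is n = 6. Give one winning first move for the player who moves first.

Move to 5.

Classify positions by backward induction: terminal positions (no move available) are L. From any other position, the mover wins iff some move reaches an L.
n=0: no move → L
n=1: W (go to 0, an L position)
n=2: L (sole option 1(W) is W)
n=3: W (go to 2, an L position)
n=4: W (go to 2, an L position)
n=5: L (sole option 4(W) is W)
n=6: W (go to 5, an L position)
From 6, the L positions reachable in one move are: 5.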